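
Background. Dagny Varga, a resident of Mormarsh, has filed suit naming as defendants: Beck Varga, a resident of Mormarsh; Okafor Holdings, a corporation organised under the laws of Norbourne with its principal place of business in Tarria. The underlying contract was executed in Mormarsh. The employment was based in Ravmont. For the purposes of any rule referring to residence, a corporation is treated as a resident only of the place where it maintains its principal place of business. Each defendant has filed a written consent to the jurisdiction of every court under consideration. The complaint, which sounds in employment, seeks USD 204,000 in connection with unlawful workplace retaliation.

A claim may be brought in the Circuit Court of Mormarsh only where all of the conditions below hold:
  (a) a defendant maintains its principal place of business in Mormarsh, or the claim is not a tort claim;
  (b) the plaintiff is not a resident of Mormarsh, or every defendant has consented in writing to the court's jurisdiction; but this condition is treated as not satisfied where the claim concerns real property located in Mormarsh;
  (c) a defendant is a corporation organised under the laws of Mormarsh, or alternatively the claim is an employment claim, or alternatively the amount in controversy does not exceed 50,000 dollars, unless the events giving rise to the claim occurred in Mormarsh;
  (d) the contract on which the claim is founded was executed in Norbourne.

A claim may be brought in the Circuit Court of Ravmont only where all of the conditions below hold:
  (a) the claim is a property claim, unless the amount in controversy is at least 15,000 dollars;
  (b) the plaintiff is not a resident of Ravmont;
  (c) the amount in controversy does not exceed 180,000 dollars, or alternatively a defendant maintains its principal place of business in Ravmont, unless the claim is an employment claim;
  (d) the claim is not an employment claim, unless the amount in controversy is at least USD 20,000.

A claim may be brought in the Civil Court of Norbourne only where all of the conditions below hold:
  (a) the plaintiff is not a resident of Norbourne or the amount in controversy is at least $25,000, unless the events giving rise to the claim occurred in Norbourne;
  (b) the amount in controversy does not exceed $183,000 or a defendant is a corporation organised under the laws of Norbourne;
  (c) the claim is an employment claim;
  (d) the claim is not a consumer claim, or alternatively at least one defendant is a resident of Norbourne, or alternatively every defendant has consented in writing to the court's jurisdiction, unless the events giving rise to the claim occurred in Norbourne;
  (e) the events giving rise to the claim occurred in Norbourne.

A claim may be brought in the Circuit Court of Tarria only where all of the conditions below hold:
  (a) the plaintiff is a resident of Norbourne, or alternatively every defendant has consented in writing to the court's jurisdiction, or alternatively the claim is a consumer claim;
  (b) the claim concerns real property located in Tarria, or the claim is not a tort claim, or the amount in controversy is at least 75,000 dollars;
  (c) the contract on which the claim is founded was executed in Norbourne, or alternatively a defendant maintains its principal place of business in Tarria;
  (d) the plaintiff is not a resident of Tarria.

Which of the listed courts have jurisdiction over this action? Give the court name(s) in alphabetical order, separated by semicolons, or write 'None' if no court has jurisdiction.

The Circuit Court of Mormarsh:
  (a) The claim is an employment claim, not a tort claim, which satisfies one of the alternatives. Satisfied.
  (b) Every defendant has filed written consent — that alternative is enough. The exception is not triggered, since the claim does not concern real property. Satisfied.
  (c) The claim is an employment claim, which satisfies one of the alternatives. Condition met.
  (d) The contract was executed in Mormarsh, not Norbourne. Not met.
  → Not every requirement is met — no jurisdiction.
The Circuit Court of Ravmont:
  (a) The claim is an employment claim, not a property claim. But the amount in controversy is 204,000 dollars, which meets the 15,000 dollars floor, and the 'unless' clause therefore excuses the requirement. Condition met.
  (b) The plaintiff resides in Mormarsh, which is not Ravmont. Condition met.
  (c) The amount in controversy is $204,000, above the 180,000 dollars ceiling; the corporate defendant(s) have their principal place of business in Tarria, not Ravmont — every alternative fails. The proviso rescues it, though: the claim is an employment claim. Satisfied.
  (d) The claim is an employment claim. However, the amount in controversy is $204,000, which meets the 20,000 dollars floor, so the 'unless' proviso supplies this condition. Condition met.
  → Jurisdiction lies.
The Civil Court of Norbourne:
  (a) The plaintiff resides in Mormarsh, which is not Norbourne — that alternative is enough. Met.
  (b) Okafor Holdings is organised under the laws of Norbourne, so this disjunct is met. Satisfied.
  (c) The claim is an employment claim. Condition met.
  (d) The claim is an employment claim, not a consumer claim, so one alternative holds. Condition met.
  (e) The operative events occurred in Ravmont, not Norbourne. Not satisfied.
  → At least one condition fails; no jurisdiction.
The Circuit Court of Tarria:
  (a) Every defendant has filed written consent, so one alternative holds. Satisfied.
  (b) The claim is an employment claim, not a tort claim, so one alternative holds. Met.
  (c) Okafor Holdings has its principal place of business in Tarria, so one alternative holds. Satisfied.
  (d) The plaintiff resides in Mormarsh, which is not Tarria. Met.
  → All conditions met; jurisdiction exists.

the Circuit Court of Ravmont; the Circuit Court of Tarria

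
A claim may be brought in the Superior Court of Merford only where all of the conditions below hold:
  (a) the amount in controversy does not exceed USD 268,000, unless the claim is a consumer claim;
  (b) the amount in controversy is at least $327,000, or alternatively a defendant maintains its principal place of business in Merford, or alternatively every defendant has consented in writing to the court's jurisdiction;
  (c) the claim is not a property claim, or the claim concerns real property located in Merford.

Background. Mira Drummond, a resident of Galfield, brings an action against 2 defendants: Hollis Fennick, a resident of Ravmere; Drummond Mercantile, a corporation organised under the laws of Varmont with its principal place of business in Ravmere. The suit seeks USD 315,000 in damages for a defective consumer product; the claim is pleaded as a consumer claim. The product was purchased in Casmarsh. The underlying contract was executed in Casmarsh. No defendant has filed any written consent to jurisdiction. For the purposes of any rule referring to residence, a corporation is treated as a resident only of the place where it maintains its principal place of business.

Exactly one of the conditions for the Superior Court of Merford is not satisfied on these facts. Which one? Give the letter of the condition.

(b)

The Superior Court of Merford:
  (a) The amount in controversy is USD 315,000, above the 268,000 dollars ceiling. The proviso rescues it, though: the claim is a consumer claim. Satisfied.
  (b) The amount in controversy is USD 315,000, below the USD 327,000 floor; the corporate defendant(s) have their principal place of business in Ravmere, not Merford; no such written consent has been filed — none of the alternatives is met. Fails.
  (c) The claim is a consumer claim, not a property claim, so one alternative holds. Condition met.
Only condition (b) fails.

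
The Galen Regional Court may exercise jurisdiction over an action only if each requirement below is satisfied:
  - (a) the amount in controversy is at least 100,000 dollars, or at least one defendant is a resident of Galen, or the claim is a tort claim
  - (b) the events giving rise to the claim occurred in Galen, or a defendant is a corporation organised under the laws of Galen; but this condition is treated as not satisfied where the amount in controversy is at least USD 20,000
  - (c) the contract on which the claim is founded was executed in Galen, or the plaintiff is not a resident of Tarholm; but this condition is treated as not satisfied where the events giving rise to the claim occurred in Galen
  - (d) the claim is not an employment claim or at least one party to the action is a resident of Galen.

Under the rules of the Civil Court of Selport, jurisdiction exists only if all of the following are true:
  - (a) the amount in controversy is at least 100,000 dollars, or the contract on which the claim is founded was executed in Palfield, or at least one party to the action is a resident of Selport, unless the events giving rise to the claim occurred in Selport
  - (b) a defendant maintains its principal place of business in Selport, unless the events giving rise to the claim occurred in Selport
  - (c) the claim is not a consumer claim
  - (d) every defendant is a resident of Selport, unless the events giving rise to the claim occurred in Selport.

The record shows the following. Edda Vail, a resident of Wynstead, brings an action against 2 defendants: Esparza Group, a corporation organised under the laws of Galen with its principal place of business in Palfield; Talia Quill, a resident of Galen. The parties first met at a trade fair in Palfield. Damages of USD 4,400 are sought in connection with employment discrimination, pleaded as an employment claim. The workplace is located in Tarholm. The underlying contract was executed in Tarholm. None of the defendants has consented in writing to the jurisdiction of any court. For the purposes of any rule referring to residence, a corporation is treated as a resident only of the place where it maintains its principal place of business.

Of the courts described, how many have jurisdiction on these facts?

The Galen Regional Court:
  (a) Talia Quill resides in Galen, so this disjunct is met. Condition met.
  (b) Esparza Group is organised under the laws of Galen, so one alternative holds. The carve-out does not apply: the amount in controversy is USD 4,400, below the $20,000 floor. Condition met.
  (c) The plaintiff resides in Wynstead, which is not Tarholm, so this disjunct is met. And the carve-out is inapplicable — the operative events occurred in Tarholm, not Galen. Satisfied.
  (d) Talia Quill resides in Galen, so one alternative holds. Met.
  → Jurisdiction lies.
The Civil Court of Selport:
  (a) The amount in controversy is $4,400, below the USD 100,000 floor; the contract was executed in Tarholm, not Palfield; no party resides in Selport — none of the alternatives is met. Nor does the 'unless' clause help: the operative events occurred in Tarholm, not Selport. Fails.
  (b) The corporate defendant(s) have their principal place of business in Palfield, not Selport. Nor does the 'unless' clause help: the operative events occurred in Tarholm, not Selport. Not satisfied.
  (c) The claim is an employment claim, not a consumer claim. Met.
  (d) The defendants reside as follows — Esparza Group in Palfield, Talia Quill in Galen — not all in Selport. And the operative events occurred in Tarholm, not Selport, so the proviso does not save it. Fails.
  → No jurisdiction.
Courts with jurisdiction: the Galen Regional Court — 1 in total.

1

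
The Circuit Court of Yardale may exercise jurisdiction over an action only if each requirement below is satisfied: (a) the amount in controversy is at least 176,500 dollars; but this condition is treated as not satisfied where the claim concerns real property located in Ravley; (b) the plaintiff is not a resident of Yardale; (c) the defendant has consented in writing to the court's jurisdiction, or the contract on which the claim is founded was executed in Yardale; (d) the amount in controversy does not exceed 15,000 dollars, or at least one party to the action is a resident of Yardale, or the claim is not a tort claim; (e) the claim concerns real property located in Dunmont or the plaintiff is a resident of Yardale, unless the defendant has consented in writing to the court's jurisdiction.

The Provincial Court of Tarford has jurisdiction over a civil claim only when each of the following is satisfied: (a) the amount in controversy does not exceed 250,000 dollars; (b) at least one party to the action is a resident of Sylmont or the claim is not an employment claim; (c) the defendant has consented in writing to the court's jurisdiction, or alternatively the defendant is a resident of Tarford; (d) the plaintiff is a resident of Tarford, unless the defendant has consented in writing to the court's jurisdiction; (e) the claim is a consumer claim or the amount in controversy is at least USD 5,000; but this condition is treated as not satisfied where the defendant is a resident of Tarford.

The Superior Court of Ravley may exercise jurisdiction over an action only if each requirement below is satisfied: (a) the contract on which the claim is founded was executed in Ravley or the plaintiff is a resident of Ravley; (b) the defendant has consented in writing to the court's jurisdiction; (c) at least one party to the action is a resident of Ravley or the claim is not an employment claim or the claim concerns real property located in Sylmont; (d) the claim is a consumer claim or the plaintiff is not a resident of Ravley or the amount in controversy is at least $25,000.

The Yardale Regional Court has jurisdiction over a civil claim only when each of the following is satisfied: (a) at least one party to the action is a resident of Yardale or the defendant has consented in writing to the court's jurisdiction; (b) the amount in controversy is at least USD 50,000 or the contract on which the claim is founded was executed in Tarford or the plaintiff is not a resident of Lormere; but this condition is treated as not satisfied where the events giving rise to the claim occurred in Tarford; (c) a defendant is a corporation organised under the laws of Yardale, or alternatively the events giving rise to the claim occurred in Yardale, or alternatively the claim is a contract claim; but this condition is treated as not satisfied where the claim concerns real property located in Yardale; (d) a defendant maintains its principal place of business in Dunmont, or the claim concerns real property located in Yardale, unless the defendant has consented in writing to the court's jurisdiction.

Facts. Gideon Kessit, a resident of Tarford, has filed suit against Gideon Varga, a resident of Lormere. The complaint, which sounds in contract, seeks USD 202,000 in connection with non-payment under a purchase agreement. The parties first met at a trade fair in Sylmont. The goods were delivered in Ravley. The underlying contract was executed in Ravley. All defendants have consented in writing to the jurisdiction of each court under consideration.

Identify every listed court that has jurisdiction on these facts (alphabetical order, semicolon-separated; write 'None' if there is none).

the Circuit Court of Yardale; the Provincial Court of Tarford; the Superior Court of Ravley; the Yardale Regional Court

The Circuit Court of Yardale:
  (a) The amount in controversy is $202,000, which meets the $176,500 floor. The carve-out does not apply: the claim does not concern real property. Satisfied.
  (b) The plaintiff resides in Tarford, which is not Yardale. Met.
  (c) Every defendant has filed written consent, so one alternative holds. Condition met.
  (d) The claim is a contract claim, not a tort claim, so one alternative holds. Met.
  (e) The claim does not concern real property; the plaintiff resides in Tarford, not Yardale — none of the alternatives is met. The proviso rescues it, though: every defendant has filed written consent. Condition met.
  → Jurisdiction lies.
The Provincial Court of Tarford:
  (a) The amount in controversy is 202,000 dollars, within the 250,000 dollars ceiling. Condition met.
  (b) The claim is a contract claim, not an employment claim, so this disjunct is met. Satisfied.
  (c) Every defendant has filed written consent, so one alternative holds. Satisfied.
  (d) The plaintiff resides in Tarford. Condition met.
  (e) The amount in controversy is $202,000, which meets the USD 5,000 floor — that alternative is enough. And the carve-out is inapplicable — the defendant resides in Lormere, not Tarford. Satisfied.
  → Jurisdiction lies.
The Superior Court of Ravley:
  (a) The contract was executed in Ravley, which satisfies one of the alternatives. Satisfied.
  (b) Every defendant has filed written consent. Condition met.
  (c) The claim is a contract claim, not an employment claim, which satisfies one of the alternatives. Condition met.
  (d) The plaintiff resides in Tarford, which is not Ravley, so this disjunct is met. Met.
  → All conditions met; jurisdiction exists.
The Yardale Regional Court:
  (a) Every defendant has filed written consent, so one alternative holds. Met.
  (b) The amount in controversy is 202,000 dollars, which meets the 50,000 dollars floor, which satisfies one of the alternatives. The exception is not triggered, since the operative events occurred in Ravley, not Tarford. Condition met.
  (c) The claim is a contract claim, which satisfies one of the alternatives. And the carve-out is inapplicable — the claim does not concern real property. Condition met.
  (d) No defendant is a corporation; the claim does not concern real property — every alternative fails. But every defendant has filed written consent, and the 'unless' clause therefore excuses the requirement. Condition met.
  → Every requirement is satisfied — jurisdiction.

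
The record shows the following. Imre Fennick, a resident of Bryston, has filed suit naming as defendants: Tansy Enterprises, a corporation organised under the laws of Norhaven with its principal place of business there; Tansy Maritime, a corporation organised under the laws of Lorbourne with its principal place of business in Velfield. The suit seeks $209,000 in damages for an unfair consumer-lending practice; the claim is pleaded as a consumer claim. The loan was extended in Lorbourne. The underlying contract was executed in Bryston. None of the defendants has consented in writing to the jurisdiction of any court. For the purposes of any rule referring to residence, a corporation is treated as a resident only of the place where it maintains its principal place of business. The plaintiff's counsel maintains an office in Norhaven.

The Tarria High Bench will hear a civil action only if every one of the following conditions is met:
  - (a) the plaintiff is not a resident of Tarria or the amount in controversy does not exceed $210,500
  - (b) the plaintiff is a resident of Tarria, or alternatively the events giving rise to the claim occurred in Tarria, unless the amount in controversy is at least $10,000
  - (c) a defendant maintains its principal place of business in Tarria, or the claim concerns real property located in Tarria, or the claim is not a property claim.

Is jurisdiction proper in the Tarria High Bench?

Yes

The Tarria High Bench:
  (a) The plaintiff resides in Bryston, which is not Tarria, so one alternative holds. Met.
  (b) The plaintiff resides in Bryston, not Tarria; the operative events occurred in Lorbourne, not Tarria — no alternative holds. The proviso rescues it, though: the amount in controversy is $209,000, which meets the 10,000 dollars floor. Condition met.
  (c) The claim is a consumer claim, not a property claim, which satisfies one of the alternatives. Met.
  → Every requirement is satisfied — jurisdiction.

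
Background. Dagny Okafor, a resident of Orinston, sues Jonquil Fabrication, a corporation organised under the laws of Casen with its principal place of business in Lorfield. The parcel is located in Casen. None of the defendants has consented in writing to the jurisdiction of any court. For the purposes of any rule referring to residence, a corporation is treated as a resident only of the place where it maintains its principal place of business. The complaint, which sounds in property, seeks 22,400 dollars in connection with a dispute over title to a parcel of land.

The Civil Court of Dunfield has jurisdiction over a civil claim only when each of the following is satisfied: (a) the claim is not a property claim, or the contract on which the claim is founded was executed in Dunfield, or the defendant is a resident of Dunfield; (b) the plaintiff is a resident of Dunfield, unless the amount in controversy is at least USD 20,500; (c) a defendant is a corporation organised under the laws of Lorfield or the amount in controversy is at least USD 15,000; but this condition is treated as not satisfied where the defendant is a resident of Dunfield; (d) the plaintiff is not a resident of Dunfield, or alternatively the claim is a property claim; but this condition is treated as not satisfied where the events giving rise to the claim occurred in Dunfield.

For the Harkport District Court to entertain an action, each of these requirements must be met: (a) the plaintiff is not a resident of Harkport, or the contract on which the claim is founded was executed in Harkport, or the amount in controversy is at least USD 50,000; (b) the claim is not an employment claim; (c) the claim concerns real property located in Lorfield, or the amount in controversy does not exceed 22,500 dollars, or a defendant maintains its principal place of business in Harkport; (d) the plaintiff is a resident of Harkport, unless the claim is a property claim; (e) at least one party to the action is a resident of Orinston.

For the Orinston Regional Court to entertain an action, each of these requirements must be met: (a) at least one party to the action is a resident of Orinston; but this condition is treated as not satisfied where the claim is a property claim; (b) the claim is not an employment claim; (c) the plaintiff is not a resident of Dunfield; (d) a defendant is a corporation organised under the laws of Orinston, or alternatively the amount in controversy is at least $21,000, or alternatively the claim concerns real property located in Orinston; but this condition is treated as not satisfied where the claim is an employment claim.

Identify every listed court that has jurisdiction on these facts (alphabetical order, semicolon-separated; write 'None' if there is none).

The Civil Court of Dunfield:
  (a) The claim is a property claim; no contract (and hence no place of execution) is alleged; the defendant resides in Lorfield, not Dunfield — no alternative holds. Condition not met.
  (b) The plaintiff resides in Orinston, not Dunfield. But the amount in controversy is 22,400 dollars, which meets the $20,500 floor, and the 'unless' clause therefore excuses the requirement. Satisfied.
  (c) The amount in controversy is 22,400 dollars, which meets the USD 15,000 floor, which satisfies one of the alternatives. The exception is not triggered, since the defendant resides in Lorfield, not Dunfield. Condition met.
  (d) The plaintiff resides in Orinston, which is not Dunfield, so this disjunct is met. The exception is not triggered, since the operative events occurred in Casen, not Dunfield. Satisfied.
  → At least one condition fails; no jurisdiction.
The Harkport District Court:
  (a) The plaintiff resides in Orinston, which is not Harkport — that alternative is enough. Satisfied.
  (b) The claim is a property claim, not an employment claim. Satisfied.
  (c) The amount in controversy is $22,400, within the $22,500 ceiling — that alternative is enough. Condition met.
  (d) The plaintiff resides in Orinston, not Harkport. But the claim is a property claim, and the 'unless' clause therefore excuses the requirement. Met.
  (e) Dagny Okafor resides in Orinston. Satisfied.
  → Jurisdiction lies.
The Orinston Regional Court:
  (a) Dagny Okafor resides in Orinston. However, the claim is a property claim, which falls within the stated exception and so defeats the condition. Not met.
  (b) The claim is a property claim, not an employment claim. Met.
  (c) The plaintiff resides in Orinston, which is not Dunfield. Met.
  (d) The amount in controversy is 22,400 dollars, which meets the $21,000 floor, which satisfies one of the alternatives. The exception is not triggered, since the claim is a property claim, not an employment claim. Satisfied.
  → No jurisdiction.

the Harkport District Court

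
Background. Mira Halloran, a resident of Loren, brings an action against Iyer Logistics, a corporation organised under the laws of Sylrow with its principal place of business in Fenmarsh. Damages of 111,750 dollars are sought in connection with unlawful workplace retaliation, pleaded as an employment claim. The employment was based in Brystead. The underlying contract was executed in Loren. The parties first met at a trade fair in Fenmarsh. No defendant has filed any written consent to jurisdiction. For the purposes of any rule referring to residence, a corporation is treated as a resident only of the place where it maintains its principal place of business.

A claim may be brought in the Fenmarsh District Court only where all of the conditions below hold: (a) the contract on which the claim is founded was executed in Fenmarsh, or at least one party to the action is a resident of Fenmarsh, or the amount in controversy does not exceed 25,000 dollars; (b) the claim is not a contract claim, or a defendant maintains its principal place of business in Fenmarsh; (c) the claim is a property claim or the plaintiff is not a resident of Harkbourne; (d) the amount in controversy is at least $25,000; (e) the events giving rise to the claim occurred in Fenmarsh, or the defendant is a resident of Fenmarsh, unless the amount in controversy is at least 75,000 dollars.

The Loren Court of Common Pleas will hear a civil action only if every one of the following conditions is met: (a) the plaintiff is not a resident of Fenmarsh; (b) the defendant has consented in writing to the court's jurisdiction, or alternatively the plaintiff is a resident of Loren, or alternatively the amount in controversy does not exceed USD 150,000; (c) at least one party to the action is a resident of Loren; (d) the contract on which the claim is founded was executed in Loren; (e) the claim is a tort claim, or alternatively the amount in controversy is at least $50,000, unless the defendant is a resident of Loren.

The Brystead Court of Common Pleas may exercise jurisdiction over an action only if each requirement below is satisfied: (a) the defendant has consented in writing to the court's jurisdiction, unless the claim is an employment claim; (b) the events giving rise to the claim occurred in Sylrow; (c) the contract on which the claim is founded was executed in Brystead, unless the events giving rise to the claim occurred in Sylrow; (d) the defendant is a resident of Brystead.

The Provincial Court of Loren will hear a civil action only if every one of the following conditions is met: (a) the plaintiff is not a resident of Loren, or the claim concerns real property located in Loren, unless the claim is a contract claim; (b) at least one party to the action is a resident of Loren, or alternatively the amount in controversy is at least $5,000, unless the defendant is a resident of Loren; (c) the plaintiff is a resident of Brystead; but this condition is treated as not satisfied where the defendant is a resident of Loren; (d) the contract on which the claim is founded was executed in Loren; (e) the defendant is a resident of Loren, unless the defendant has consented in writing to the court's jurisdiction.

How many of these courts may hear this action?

2

The Fenmarsh District Court:
  (a) Iyer Logistics resides in Fenmarsh, so this disjunct is met. Satisfied.
  (b) The claim is an employment claim, not a contract claim, so one alternative holds. Satisfied.
  (c) The plaintiff resides in Loren, which is not Harkbourne, so this disjunct is met. Met.
  (d) The amount in controversy is 111,750 dollars, which meets the 25,000 dollars floor. Condition met.
  (e) The defendant resides in Fenmarsh, so one alternative holds. Met.
  → The court has jurisdiction.
The Loren Court of Common Pleas:
  (a) The plaintiff resides in Loren, which is not Fenmarsh. Met.
  (b) The plaintiff resides in Loren, which satisfies one of the alternatives. Condition met.
  (c) Mira Halloran resides in Loren. Condition met.
  (d) The contract was executed in Loren. Condition met.
  (e) The amount in controversy is 111,750 dollars, which meets the $50,000 floor — that alternative is enough. Condition met.
  → Every requirement is satisfied — jurisdiction.
The Brystead Court of Common Pleas:
  (a) No such written consent has been filed. However, the claim is an employment claim, so the 'unless' proviso supplies this condition. Met.
  (b) The operative events occurred in Brystead, not Sylrow. Fails.
  (c) The contract was executed in Loren, not Brystead. Nor does the 'unless' clause help: the operative events occurred in Brystead, not Sylrow. Not met.
  (d) The defendant resides in Fenmarsh, not Brystead. Not met.
  → The court lacks jurisdiction.
The Provincial Court of Loren:
  (a) The plaintiff resides in Loren; the claim does not concern real property — every alternative fails. The proviso offers no rescue either, since the claim is an employment claim, not a contract claim. Condition not met.
  (b) Mira Halloran resides in Loren, which satisfies one of the alternatives. Condition met.
  (c) The plaintiff resides in Loren, not Brystead. Fails.
  (d) The contract was executed in Loren. Satisfied.
  (e) The defendant resides in Fenmarsh, not Loren. The proviso offers no rescue either, since no such written consent has been filed. Condition not met.
  → No jurisdiction.
Courts with jurisdiction: the Fenmarsh District Court, the Loren Court of Common Pleas — 2 in total.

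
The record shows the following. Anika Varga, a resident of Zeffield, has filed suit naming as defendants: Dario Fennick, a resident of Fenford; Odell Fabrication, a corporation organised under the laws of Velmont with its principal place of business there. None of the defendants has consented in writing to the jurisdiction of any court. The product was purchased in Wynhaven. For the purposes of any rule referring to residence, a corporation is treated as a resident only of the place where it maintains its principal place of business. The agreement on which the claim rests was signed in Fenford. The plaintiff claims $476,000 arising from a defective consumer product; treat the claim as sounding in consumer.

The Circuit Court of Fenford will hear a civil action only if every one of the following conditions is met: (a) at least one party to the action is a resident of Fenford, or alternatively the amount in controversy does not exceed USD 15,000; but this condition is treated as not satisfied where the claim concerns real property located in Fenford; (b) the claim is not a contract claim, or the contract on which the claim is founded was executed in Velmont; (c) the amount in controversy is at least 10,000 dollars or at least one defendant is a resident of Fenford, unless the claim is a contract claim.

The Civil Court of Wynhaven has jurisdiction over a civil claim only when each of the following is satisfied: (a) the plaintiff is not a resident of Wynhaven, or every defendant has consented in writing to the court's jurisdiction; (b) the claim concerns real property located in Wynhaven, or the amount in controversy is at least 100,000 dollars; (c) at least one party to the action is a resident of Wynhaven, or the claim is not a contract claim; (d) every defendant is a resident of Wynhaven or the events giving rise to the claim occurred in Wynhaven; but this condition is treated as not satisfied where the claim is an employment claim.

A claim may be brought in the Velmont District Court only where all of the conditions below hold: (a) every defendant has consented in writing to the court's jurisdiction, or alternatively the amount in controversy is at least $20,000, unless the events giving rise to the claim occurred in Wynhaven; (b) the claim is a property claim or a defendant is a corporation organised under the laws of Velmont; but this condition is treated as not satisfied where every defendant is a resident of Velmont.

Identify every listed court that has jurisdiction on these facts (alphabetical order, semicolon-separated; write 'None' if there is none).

The Circuit Court of Fenford:
  (a) Dario Fennick resides in Fenford, so one alternative holds. The carve-out does not apply: the claim does not concern real property. Satisfied.
  (b) The claim is a consumer claim, not a contract claim — that alternative is enough. Met.
  (c) The amount in controversy is $476,000, which meets the USD 10,000 floor, so one alternative holds. Satisfied.
  → Jurisdiction lies.
The Civil Court of Wynhaven:
  (a) The plaintiff resides in Zeffield, which is not Wynhaven — that alternative is enough. Met.
  (b) The amount in controversy is 476,000 dollars, which meets the USD 100,000 floor, so one alternative holds. Met.
  (c) The claim is a consumer claim, not a contract claim — that alternative is enough. Condition met.
  (d) The operative events occurred in Wynhaven — that alternative is enough. The exception is not triggered, since the claim is a consumer claim, not an employment claim. Satisfied.
  → All conditions met; jurisdiction exists.
The Velmont District Court:
  (a) The amount in controversy is USD 476,000, which meets the $20,000 floor, which satisfies one of the alternatives. Condition met.
  (b) Odell Fabrication is organised under the laws of Velmont, which satisfies one of the alternatives. The carve-out does not apply: the defendants reside as follows — Dario Fennick in Fenford, Odell Fabrication in Velmont — not all in Velmont. Condition met.
  → Jurisdiction lies.

the Circuit Court of Fenford; the Civil Court of Wynhaven; the Velmont District Court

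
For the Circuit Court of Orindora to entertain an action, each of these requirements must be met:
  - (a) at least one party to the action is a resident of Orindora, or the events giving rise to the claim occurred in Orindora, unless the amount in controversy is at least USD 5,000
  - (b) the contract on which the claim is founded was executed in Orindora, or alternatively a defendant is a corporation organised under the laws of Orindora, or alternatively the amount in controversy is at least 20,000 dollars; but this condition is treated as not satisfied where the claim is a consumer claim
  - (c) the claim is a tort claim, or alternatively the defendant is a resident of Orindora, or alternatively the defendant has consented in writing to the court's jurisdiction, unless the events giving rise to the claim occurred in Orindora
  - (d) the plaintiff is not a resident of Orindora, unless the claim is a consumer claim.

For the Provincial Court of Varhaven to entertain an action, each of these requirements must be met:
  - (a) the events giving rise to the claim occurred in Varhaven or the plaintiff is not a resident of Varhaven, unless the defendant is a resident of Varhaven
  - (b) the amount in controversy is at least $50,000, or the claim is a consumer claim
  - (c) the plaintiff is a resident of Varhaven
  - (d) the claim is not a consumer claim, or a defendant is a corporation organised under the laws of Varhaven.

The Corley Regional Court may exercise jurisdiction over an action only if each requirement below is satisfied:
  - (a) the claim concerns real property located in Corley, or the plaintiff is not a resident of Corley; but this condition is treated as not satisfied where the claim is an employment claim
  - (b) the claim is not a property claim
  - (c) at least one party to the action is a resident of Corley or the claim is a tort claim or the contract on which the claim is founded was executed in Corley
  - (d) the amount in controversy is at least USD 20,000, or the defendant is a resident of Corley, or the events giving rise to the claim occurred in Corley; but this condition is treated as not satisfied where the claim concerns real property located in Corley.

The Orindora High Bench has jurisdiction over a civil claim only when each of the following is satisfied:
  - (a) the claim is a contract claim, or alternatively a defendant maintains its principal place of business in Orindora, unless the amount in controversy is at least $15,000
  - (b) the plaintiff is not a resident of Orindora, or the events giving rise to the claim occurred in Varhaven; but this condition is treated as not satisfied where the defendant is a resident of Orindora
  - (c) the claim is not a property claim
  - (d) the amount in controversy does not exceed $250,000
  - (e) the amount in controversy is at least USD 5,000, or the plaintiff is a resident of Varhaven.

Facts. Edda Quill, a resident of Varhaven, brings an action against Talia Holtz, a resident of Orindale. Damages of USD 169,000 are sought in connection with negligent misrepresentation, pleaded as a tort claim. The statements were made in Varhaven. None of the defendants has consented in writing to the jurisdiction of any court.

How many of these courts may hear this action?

The Circuit Court of Orindora:
  (a) No party resides in Orindora; the operative events occurred in Varhaven, not Orindora — every alternative fails. But the amount in controversy is 169,000 dollars, which meets the 5,000 dollars floor, and the 'unless' clause therefore excuses the requirement. Condition met.
  (b) The amount in controversy is USD 169,000, which meets the USD 20,000 floor, so this disjunct is met. The exception is not triggered, since the claim is a tort claim, not a consumer claim. Satisfied.
  (c) The claim is a tort claim — that alternative is enough. Condition met.
  (d) The plaintiff resides in Varhaven, which is not Orindora. Met.
  → The court has jurisdiction.
The Provincial Court of Varhaven:
  (a) The operative events occurred in Varhaven — that alternative is enough. Satisfied.
  (b) The amount in controversy is 169,000 dollars, which meets the 50,000 dollars floor, so one alternative holds. Met.
  (c) The plaintiff resides in Varhaven. Satisfied.
  (d) The claim is a tort claim, not a consumer claim, so this disjunct is met. Met.
  → All conditions met; jurisdiction exists.
The Corley Regional Court:
  (a) The plaintiff resides in Varhaven, which is not Corley, so this disjunct is met. The exception is not triggered, since the claim is a tort claim, not an employment claim. Satisfied.
  (b) The claim is a tort claim, not a property claim. Met.
  (c) The claim is a tort claim, which satisfies one of the alternatives. Satisfied.
  (d) The amount in controversy is $169,000, which meets the USD 20,000 floor — that alternative is enough. The carve-out does not apply: the claim does not concern real property. Condition met.
  → Jurisdiction lies.
The Orindora High Bench:
  (a) The claim is a tort claim, not a contract claim; no defendant is a corporation — every alternative fails. However, the amount in controversy is $169,000, which meets the USD 15,000 floor, so the 'unless' proviso supplies this condition. Condition met.
  (b) The plaintiff resides in Varhaven, which is not Orindora — that alternative is enough. The exception is not triggered, since the defendant resides in Orindale, not Orindora. Satisfied.
  (c) The claim is a tort claim, not a property claim. Condition met.
  (d) The amount in controversy is $169,000, within the 250,000 dollars ceiling. Condition met.
  (e) The amount in controversy is USD 169,000, which meets the 5,000 dollars floor, so one alternative holds. Met.
  → The court has jurisdiction.
Courts with jurisdiction: the Circuit Court of Orindora, the Provincial Court of Varhaven, the Corley Regional Court, the Orindora High Bench — 4 in total.

4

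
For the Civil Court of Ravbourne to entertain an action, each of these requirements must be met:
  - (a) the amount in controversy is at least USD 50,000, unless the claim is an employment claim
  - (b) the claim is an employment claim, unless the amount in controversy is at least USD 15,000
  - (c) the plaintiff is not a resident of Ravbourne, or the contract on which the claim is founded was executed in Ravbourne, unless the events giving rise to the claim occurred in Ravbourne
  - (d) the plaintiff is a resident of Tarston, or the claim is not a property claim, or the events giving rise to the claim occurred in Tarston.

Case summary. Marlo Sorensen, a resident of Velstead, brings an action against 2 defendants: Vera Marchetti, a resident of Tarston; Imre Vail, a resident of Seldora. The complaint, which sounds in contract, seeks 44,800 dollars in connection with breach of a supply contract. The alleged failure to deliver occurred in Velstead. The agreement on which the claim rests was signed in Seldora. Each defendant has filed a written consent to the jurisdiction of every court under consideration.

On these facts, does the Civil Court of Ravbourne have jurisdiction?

No

The Civil Court of Ravbourne:
  (a) The amount in controversy is USD 44,800, below the $50,000 floor. And the claim is a contract claim, not an employment claim, so the proviso does not save it. Not met.
  (b) The claim is a contract claim, not an employment claim. The proviso rescues it, though: the amount in controversy is 44,800 dollars, which meets the 15,000 dollars floor. Condition met.
  (c) The plaintiff resides in Velstead, which is not Ravbourne, which satisfies one of the alternatives. Satisfied.
  (d) The claim is a contract claim, not a property claim, so this disjunct is met. Met.
  → No jurisdiction.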